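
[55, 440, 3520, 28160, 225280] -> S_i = 55*8^i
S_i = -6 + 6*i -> [-6, 0, 6, 12, 18]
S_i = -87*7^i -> [-87, -609, -4263, -29841, -208887]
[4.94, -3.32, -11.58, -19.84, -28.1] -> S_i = 4.94 + -8.26*i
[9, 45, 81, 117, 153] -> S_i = 9 + 36*i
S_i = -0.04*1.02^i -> [-0.04, -0.04, -0.04, -0.04, -0.04]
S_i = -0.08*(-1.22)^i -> [-0.08, 0.1, -0.12, 0.15, -0.18]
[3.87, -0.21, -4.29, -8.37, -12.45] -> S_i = 3.87 + -4.08*i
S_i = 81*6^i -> [81, 486, 2916, 17496, 104976]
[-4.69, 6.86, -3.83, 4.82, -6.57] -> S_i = Random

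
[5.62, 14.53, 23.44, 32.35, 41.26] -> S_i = 5.62 + 8.91*i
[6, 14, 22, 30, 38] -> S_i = 6 + 8*i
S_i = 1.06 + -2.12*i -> [1.06, -1.06, -3.18, -5.3, -7.42]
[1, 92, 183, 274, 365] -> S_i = 1 + 91*i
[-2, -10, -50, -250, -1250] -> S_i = -2*5^i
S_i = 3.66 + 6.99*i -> [3.66, 10.65, 17.64, 24.63, 31.62]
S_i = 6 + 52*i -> [6, 58, 110, 162, 214]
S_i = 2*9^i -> [2, 18, 162, 1458, 13122]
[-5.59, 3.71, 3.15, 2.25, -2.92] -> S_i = Random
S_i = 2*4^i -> [2, 8, 32, 128, 512]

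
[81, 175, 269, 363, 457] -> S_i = 81 + 94*i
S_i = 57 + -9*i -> [57, 48, 39, 30, 21]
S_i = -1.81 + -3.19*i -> [-1.81, -5.0, -8.19, -11.38, -14.57]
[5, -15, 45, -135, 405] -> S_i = 5*-3^i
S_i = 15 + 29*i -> [15, 44, 73, 102, 131]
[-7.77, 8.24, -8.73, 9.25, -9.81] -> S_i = -7.77*(-1.06)^i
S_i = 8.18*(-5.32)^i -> [8.18, -43.52, 231.51, -1231.65, 6552.39]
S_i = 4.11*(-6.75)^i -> [4.11, -27.74, 187.26, -1264.02, 8532.12]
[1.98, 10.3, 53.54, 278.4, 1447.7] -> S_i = 1.98*5.20^i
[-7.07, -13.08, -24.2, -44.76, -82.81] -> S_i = -7.07*1.85^i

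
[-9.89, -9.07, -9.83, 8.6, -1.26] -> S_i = Random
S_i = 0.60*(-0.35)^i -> [0.6, -0.21, 0.07, -0.03, 0.01]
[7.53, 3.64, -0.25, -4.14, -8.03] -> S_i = 7.53 + -3.89*i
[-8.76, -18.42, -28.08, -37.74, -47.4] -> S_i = -8.76 + -9.66*i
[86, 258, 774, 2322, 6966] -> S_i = 86*3^i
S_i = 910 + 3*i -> [910, 913, 916, 919, 922]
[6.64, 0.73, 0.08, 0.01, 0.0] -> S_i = 6.64*0.11^i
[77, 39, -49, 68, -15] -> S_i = Random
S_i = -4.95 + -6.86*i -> [-4.95, -11.81, -18.67, -25.53, -32.39]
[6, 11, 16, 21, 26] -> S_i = 6 + 5*i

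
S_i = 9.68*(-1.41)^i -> [9.68, -13.65, 19.24, -27.14, 38.26]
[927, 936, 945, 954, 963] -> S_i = 927 + 9*i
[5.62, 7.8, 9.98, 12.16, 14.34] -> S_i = 5.62 + 2.18*i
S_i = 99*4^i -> [99, 396, 1584, 6336, 25344]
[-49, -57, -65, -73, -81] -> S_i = -49 + -8*i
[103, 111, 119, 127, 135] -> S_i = 103 + 8*i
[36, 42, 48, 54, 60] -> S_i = 36 + 6*i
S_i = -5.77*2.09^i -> [-5.77, -12.06, -25.2, -52.68, -110.09]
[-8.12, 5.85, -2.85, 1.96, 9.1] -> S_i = Random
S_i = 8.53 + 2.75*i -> [8.53, 11.28, 14.03, 16.78, 19.53]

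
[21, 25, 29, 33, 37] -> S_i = 21 + 4*i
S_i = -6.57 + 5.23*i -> [-6.57, -1.34, 3.89, 9.12, 14.35]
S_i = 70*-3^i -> [70, -210, 630, -1890, 5670]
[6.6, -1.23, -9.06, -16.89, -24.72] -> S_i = 6.60 + -7.83*i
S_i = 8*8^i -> [8, 64, 512, 4096, 32768]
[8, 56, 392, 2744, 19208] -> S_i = 8*7^i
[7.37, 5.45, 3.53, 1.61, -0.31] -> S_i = 7.37 + -1.92*i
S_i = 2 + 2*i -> [2, 4, 6, 8, 10]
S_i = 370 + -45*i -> [370, 325, 280, 235, 190]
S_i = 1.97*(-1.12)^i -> [1.97, -2.21, 2.47, -2.77, 3.1]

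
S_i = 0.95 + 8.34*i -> [0.95, 9.29, 17.63, 25.97, 34.31]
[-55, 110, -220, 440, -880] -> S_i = -55*-2^i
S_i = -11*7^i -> [-11, -77, -539, -3773, -26411]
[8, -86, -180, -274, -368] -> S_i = 8 + -94*i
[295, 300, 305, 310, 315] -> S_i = 295 + 5*i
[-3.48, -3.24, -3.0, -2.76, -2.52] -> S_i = -3.48 + 0.24*i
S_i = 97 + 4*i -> [97, 101, 105, 109, 113]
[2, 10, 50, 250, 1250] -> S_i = 2*5^i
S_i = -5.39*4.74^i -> [-5.39, -25.55, -121.1, -574.02, -2720.83]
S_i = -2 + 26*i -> [-2, 24, 50, 76, 102]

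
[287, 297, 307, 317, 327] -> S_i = 287 + 10*i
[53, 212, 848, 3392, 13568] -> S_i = 53*4^i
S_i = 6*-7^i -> [6, -42, 294, -2058, 14406]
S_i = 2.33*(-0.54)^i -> [2.33, -1.26, 0.68, -0.37, 0.2]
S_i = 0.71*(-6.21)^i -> [0.71, -4.41, 27.38, -170.03, 1055.9]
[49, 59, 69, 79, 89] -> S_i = 49 + 10*i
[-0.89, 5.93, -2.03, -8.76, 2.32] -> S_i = Random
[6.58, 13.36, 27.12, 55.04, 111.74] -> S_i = 6.58*2.03^i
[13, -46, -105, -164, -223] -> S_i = 13 + -59*i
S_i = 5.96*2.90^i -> [5.96, 17.28, 50.12, 145.36, 421.54]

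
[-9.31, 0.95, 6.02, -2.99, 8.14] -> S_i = Random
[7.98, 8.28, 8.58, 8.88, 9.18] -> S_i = 7.98 + 0.30*i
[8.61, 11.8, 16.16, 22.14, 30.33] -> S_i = 8.61*1.37^i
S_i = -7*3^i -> [-7, -21, -63, -189, -567]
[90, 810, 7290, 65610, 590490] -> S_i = 90*9^i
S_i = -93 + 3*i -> [-93, -90, -87, -84, -81]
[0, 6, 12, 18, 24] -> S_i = 0 + 6*i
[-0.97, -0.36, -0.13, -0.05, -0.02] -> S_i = -0.97*0.37^i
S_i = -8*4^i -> [-8, -32, -128, -512, -2048]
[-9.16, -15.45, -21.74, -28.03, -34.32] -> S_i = -9.16 + -6.29*i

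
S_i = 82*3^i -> [82, 246, 738, 2214, 6642]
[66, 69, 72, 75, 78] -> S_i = 66 + 3*i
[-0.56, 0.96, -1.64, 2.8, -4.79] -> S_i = -0.56*(-1.71)^i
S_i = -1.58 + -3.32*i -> [-1.58, -4.9, -8.22, -11.54, -14.86]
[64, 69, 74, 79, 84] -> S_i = 64 + 5*i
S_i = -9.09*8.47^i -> [-9.09, -76.99, -652.12, -5523.5, -46784.02]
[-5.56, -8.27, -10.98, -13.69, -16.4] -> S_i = -5.56 + -2.71*i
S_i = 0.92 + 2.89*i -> [0.92, 3.81, 6.7, 9.59, 12.48]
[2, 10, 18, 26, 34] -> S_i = 2 + 8*i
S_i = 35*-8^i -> [35, -280, 2240, -17920, 143360]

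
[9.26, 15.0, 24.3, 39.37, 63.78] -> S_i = 9.26*1.62^i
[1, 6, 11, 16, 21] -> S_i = 1 + 5*i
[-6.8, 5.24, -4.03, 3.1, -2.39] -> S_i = -6.80*(-0.77)^i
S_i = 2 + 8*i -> [2, 10, 18, 26, 34]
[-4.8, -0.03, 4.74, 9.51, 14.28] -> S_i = -4.80 + 4.77*i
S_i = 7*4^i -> [7, 28, 112, 448, 1792]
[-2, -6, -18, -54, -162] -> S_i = -2*3^i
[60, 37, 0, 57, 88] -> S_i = Random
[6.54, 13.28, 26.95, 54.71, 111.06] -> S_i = 6.54*2.03^i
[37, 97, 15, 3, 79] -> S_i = Random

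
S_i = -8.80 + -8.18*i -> [-8.8, -16.98, -25.16, -33.34, -41.52]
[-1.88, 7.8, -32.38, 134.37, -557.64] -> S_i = -1.88*(-4.15)^i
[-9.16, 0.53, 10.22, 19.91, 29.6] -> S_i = -9.16 + 9.69*i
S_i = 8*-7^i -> [8, -56, 392, -2744, 19208]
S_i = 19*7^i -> [19, 133, 931, 6517, 45619]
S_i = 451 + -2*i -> [451, 449, 447, 445, 443]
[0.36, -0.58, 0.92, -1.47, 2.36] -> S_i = 0.36*(-1.60)^i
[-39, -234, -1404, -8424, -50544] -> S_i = -39*6^i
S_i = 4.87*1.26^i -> [4.87, 6.14, 7.73, 9.74, 12.27]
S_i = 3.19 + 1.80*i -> [3.19, 4.99, 6.79, 8.59, 10.39]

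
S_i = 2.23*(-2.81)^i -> [2.23, -6.27, 17.61, -49.48, 139.04]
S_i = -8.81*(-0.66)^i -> [-8.81, 5.81, -3.84, 2.53, -1.67]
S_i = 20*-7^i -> [20, -140, 980, -6860, 48020]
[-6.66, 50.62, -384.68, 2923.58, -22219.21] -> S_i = -6.66*(-7.60)^i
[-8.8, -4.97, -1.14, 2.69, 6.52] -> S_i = -8.80 + 3.83*i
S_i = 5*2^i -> [5, 10, 20, 40, 80]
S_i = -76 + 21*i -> [-76, -55, -34, -13, 8]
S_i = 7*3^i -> [7, 21, 63, 189, 567]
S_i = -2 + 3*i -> [-2, 1, 4, 7, 10]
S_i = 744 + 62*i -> [744, 806, 868, 930, 992]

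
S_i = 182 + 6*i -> [182, 188, 194, 200, 206]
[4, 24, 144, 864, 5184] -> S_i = 4*6^i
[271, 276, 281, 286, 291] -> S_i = 271 + 5*i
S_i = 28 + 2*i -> [28, 30, 32, 34, 36]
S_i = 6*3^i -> [6, 18, 54, 162, 486]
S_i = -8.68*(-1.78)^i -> [-8.68, 15.45, -27.5, 48.95, -87.14]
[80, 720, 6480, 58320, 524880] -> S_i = 80*9^i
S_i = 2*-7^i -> [2, -14, 98, -686, 4802]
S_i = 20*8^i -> [20, 160, 1280, 10240, 81920]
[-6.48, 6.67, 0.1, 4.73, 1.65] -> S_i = Random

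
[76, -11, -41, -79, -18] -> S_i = Random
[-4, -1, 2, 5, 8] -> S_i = -4 + 3*i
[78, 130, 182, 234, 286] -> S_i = 78 + 52*i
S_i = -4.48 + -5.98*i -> [-4.48, -10.46, -16.44, -22.42, -28.4]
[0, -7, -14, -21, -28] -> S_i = 0 + -7*i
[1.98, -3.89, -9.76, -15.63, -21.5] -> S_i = 1.98 + -5.87*i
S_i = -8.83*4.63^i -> [-8.83, -40.88, -189.29, -876.4, -4057.74]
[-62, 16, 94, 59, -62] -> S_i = Random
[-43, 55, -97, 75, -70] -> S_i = Random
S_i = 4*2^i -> [4, 8, 16, 32, 64]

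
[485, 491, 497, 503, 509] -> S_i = 485 + 6*i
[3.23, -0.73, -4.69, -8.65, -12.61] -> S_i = 3.23 + -3.96*i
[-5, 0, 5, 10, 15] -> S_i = -5 + 5*i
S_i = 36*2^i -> [36, 72, 144, 288, 576]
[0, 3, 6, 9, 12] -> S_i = 0 + 3*i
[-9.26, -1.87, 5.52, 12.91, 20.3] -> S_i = -9.26 + 7.39*i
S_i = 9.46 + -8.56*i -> [9.46, 0.9, -7.66, -16.22, -24.78]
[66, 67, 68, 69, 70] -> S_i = 66 + 1*i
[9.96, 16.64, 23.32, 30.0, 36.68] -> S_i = 9.96 + 6.68*i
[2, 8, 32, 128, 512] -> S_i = 2*4^i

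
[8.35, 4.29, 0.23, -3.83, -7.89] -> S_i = 8.35 + -4.06*i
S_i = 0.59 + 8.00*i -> [0.59, 8.59, 16.59, 24.59, 32.59]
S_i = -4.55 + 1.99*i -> [-4.55, -2.56, -0.57, 1.42, 3.41]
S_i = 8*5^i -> [8, 40, 200, 1000, 5000]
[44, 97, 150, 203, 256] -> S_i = 44 + 53*i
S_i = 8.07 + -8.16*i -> [8.07, -0.09, -8.25, -16.41, -24.57]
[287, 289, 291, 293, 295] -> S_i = 287 + 2*i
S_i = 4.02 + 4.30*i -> [4.02, 8.32, 12.62, 16.92, 21.22]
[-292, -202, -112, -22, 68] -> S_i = -292 + 90*i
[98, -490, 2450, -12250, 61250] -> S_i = 98*-5^i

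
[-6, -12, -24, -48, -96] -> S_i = -6*2^i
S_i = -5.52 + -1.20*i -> [-5.52, -6.72, -7.92, -9.12, -10.32]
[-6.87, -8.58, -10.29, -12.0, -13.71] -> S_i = -6.87 + -1.71*i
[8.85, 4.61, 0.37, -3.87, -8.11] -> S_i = 8.85 + -4.24*i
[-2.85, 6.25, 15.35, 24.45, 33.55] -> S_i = -2.85 + 9.10*i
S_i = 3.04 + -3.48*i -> [3.04, -0.44, -3.92, -7.4, -10.88]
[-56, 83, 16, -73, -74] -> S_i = Random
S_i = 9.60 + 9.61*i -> [9.6, 19.21, 28.82, 38.43, 48.04]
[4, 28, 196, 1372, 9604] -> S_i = 4*7^i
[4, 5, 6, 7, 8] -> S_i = 4 + 1*i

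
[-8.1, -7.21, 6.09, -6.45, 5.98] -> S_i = Random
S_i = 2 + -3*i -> [2, -1, -4, -7, -10]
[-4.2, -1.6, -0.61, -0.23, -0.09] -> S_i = -4.20*0.38^i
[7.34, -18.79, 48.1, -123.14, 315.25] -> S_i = 7.34*(-2.56)^i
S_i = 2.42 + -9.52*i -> [2.42, -7.1, -16.62, -26.14, -35.66]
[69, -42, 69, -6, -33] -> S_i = Random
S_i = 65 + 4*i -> [65, 69, 73, 77, 81]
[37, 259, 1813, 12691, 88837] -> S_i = 37*7^i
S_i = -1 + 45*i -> [-1, 44, 89, 134, 179]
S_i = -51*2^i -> [-51, -102, -204, -408, -816]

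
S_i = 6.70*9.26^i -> [6.7, 62.04, 574.51, 5319.95, 49262.76]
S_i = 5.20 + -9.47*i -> [5.2, -4.27, -13.74, -23.21, -32.68]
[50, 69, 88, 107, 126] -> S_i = 50 + 19*i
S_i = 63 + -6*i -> [63, 57, 51, 45, 39]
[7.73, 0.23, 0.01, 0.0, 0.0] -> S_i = 7.73*0.03^i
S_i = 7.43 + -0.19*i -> [7.43, 7.24, 7.05, 6.86, 6.67]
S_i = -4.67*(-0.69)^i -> [-4.67, 3.22, -2.22, 1.53, -1.06]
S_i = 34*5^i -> [34, 170, 850, 4250, 21250]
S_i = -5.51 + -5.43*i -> [-5.51, -10.94, -16.37, -21.8, -27.23]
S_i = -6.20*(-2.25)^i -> [-6.2, 13.95, -31.39, 70.62, -158.9]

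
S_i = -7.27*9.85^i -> [-7.27, -71.61, -705.35, -6947.73, -68435.17]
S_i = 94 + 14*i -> [94, 108, 122, 136, 150]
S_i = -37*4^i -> [-37, -148, -592, -2368, -9472]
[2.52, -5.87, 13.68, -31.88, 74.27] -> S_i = 2.52*(-2.33)^i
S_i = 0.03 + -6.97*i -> [0.03, -6.94, -13.91, -20.88, -27.85]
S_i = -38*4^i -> [-38, -152, -608, -2432, -9728]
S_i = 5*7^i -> [5, 35, 245, 1715, 12005]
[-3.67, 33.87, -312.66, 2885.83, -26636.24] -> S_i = -3.67*(-9.23)^i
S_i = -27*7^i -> [-27, -189, -1323, -9261, -64827]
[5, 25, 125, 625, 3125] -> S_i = 5*5^i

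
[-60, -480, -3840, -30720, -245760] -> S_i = -60*8^i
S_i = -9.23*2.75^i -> [-9.23, -25.38, -69.8, -191.96, -527.88]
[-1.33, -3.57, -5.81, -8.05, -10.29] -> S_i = -1.33 + -2.24*i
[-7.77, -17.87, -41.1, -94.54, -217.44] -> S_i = -7.77*2.30^i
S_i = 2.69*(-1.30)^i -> [2.69, -3.5, 4.55, -5.91, 7.68]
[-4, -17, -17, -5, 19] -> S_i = Random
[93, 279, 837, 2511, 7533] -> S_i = 93*3^i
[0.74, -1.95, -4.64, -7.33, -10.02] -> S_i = 0.74 + -2.69*i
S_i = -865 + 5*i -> [-865, -860, -855, -850, -845]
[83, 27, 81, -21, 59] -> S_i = Random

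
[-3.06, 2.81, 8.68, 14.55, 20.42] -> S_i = -3.06 + 5.87*i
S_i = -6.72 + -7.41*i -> [-6.72, -14.13, -21.54, -28.95, -36.36]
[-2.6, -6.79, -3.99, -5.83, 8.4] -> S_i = Random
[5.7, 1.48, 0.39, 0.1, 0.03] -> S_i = 5.70*0.26^i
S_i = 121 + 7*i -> [121, 128, 135, 142, 149]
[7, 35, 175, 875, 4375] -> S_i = 7*5^i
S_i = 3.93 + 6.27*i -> [3.93, 10.2, 16.47, 22.74, 29.01]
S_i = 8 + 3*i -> [8, 11, 14, 17, 20]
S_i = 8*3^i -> [8, 24, 72, 216, 648]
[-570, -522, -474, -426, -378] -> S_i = -570 + 48*i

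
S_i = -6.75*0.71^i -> [-6.75, -4.79, -3.4, -2.42, -1.72]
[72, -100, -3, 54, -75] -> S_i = Random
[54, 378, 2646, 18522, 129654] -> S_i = 54*7^i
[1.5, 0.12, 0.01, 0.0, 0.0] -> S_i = 1.50*0.08^i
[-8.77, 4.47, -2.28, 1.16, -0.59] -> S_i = -8.77*(-0.51)^i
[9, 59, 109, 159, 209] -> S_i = 9 + 50*i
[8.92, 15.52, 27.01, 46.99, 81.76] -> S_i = 8.92*1.74^i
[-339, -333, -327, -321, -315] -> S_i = -339 + 6*i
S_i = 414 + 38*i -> [414, 452, 490, 528, 566]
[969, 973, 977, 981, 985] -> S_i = 969 + 4*i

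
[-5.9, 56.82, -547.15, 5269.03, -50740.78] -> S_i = -5.90*(-9.63)^i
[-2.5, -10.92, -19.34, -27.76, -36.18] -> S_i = -2.50 + -8.42*i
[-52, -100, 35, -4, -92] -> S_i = Random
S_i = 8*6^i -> [8, 48, 288, 1728, 10368]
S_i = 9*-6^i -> [9, -54, 324, -1944, 11664]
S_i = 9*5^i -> [9, 45, 225, 1125, 5625]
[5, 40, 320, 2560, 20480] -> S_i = 5*8^i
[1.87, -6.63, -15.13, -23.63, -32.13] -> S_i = 1.87 + -8.50*i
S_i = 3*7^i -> [3, 21, 147, 1029, 7203]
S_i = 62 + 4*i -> [62, 66, 70, 74, 78]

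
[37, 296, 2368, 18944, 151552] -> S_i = 37*8^i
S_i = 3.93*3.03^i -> [3.93, 11.91, 36.08, 109.33, 331.26]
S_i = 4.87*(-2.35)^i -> [4.87, -11.44, 26.89, -63.2, 148.53]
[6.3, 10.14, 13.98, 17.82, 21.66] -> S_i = 6.30 + 3.84*i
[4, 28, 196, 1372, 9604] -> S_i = 4*7^i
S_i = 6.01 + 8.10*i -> [6.01, 14.11, 22.21, 30.31, 38.41]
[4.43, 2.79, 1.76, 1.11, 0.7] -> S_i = 4.43*0.63^i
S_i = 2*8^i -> [2, 16, 128, 1024, 8192]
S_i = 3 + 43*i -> [3, 46, 89, 132, 175]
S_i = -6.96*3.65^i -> [-6.96, -25.4, -92.72, -338.44, -1235.32]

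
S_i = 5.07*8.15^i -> [5.07, 41.32, 336.76, 2744.61, 22368.58]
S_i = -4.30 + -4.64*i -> [-4.3, -8.94, -13.58, -18.22, -22.86]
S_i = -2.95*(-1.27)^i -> [-2.95, 3.75, -4.76, 6.04, -7.67]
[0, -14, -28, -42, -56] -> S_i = 0 + -14*i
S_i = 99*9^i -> [99, 891, 8019, 72171, 649539]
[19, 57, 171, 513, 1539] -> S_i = 19*3^i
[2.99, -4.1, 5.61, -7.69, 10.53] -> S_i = 2.99*(-1.37)^i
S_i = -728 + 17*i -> [-728, -711, -694, -677, -660]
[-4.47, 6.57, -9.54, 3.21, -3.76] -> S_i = Random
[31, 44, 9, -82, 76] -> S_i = Random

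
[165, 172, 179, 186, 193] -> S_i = 165 + 7*i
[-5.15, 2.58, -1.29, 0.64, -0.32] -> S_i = -5.15*(-0.50)^i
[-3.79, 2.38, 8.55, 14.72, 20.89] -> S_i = -3.79 + 6.17*i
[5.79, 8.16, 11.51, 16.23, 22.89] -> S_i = 5.79*1.41^i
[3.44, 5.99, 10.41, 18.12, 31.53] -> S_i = 3.44*1.74^i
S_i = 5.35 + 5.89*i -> [5.35, 11.24, 17.13, 23.02, 28.91]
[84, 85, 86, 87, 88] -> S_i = 84 + 1*i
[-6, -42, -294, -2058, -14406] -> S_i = -6*7^i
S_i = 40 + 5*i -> [40, 45, 50, 55, 60]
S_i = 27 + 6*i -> [27, 33, 39, 45, 51]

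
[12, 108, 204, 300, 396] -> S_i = 12 + 96*i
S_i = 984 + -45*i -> [984, 939, 894, 849, 804]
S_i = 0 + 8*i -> [0, 8, 16, 24, 32]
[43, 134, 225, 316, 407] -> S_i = 43 + 91*i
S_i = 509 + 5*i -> [509, 514, 519, 524, 529]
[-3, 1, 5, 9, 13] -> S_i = -3 + 4*i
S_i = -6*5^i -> [-6, -30, -150, -750, -3750]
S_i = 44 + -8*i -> [44, 36, 28, 20, 12]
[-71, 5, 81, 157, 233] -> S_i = -71 + 76*i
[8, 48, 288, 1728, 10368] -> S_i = 8*6^i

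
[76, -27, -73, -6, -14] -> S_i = Random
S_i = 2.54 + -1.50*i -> [2.54, 1.04, -0.46, -1.96, -3.46]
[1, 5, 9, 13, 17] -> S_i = 1 + 4*i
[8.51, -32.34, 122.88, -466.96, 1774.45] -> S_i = 8.51*(-3.80)^i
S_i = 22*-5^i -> [22, -110, 550, -2750, 13750]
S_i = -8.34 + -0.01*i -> [-8.34, -8.35, -8.36, -8.37, -8.38]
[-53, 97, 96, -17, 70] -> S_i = Random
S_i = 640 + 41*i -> [640, 681, 722, 763, 804]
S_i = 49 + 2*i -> [49, 51, 53, 55, 57]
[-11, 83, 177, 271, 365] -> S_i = -11 + 94*i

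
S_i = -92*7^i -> [-92, -644, -4508, -31556, -220892]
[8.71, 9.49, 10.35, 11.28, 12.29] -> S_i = 8.71*1.09^i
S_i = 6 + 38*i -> [6, 44, 82, 120, 158]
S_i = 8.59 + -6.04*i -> [8.59, 2.55, -3.49, -9.53, -15.57]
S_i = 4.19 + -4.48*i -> [4.19, -0.29, -4.77, -9.25, -13.73]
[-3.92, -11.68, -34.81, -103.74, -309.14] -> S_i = -3.92*2.98^i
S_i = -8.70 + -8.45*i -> [-8.7, -17.15, -25.6, -34.05, -42.5]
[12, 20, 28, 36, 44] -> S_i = 12 + 8*i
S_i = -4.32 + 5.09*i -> [-4.32, 0.77, 5.86, 10.95, 16.04]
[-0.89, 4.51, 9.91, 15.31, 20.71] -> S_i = -0.89 + 5.40*i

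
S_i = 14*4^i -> [14, 56, 224, 896, 3584]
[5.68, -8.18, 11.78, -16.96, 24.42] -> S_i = 5.68*(-1.44)^i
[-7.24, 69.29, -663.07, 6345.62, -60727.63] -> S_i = -7.24*(-9.57)^i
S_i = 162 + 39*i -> [162, 201, 240, 279, 318]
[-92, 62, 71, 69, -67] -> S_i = Random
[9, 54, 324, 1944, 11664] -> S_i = 9*6^i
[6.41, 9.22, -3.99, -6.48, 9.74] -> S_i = Random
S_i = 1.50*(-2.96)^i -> [1.5, -4.44, 13.14, -38.9, 115.15]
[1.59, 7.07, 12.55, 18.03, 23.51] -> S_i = 1.59 + 5.48*i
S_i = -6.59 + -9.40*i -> [-6.59, -15.99, -25.39, -34.79, -44.19]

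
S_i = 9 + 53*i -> [9, 62, 115, 168, 221]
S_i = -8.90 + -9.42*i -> [-8.9, -18.32, -27.74, -37.16, -46.58]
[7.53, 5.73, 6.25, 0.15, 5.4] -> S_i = Random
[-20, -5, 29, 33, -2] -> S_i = Random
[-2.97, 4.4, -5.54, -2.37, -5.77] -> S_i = Random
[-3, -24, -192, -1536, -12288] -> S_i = -3*8^i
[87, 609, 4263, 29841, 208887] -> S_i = 87*7^i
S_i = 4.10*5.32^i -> [4.1, 21.81, 116.04, 617.33, 3284.21]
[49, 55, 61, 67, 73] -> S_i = 49 + 6*i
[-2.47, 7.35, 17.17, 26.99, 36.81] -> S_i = -2.47 + 9.82*i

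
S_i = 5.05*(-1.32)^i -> [5.05, -6.67, 8.8, -11.61, 15.33]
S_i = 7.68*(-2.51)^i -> [7.68, -19.28, 48.38, -121.45, 304.83]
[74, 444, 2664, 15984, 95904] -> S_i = 74*6^i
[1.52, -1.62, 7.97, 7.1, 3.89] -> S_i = Random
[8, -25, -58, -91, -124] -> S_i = 8 + -33*i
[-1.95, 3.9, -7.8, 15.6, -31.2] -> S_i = -1.95*(-2.00)^i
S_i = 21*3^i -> [21, 63, 189, 567, 1701]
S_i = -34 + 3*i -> [-34, -31, -28, -25, -22]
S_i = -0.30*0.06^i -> [-0.3, -0.02, -0.0, -0.0, -0.0]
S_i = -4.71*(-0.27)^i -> [-4.71, 1.27, -0.34, 0.09, -0.03]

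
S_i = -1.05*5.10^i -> [-1.05, -5.36, -27.31, -139.28, -710.35]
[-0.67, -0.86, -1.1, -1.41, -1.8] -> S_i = -0.67*1.28^i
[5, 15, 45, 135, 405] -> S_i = 5*3^i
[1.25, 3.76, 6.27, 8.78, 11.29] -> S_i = 1.25 + 2.51*i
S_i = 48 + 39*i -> [48, 87, 126, 165, 204]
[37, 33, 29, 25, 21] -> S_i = 37 + -4*i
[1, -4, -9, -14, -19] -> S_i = 1 + -5*i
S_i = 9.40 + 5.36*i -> [9.4, 14.76, 20.12, 25.48, 30.84]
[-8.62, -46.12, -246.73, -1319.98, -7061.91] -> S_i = -8.62*5.35^i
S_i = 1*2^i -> [1, 2, 4, 8, 16]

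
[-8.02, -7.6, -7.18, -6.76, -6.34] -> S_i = -8.02 + 0.42*i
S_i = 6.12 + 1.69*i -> [6.12, 7.81, 9.5, 11.19, 12.88]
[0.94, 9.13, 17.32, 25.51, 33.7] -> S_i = 0.94 + 8.19*i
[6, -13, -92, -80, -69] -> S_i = Random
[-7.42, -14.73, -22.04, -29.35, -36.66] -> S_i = -7.42 + -7.31*i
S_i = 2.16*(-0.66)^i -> [2.16, -1.43, 0.94, -0.62, 0.41]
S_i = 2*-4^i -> [2, -8, 32, -128, 512]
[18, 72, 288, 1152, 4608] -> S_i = 18*4^i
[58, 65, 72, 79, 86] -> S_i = 58 + 7*i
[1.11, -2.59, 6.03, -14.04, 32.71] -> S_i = 1.11*(-2.33)^i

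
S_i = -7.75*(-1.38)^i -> [-7.75, 10.69, -14.76, 20.37, -28.11]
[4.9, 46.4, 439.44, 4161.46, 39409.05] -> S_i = 4.90*9.47^i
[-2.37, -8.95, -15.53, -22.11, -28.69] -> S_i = -2.37 + -6.58*i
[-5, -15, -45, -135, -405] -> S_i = -5*3^i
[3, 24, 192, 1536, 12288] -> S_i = 3*8^i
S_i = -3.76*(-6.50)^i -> [-3.76, 24.44, -158.86, 1032.59, -6711.84]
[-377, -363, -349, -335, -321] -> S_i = -377 + 14*i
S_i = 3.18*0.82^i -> [3.18, 2.61, 2.14, 1.75, 1.44]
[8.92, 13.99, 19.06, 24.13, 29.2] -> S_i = 8.92 + 5.07*i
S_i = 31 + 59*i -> [31, 90, 149, 208, 267]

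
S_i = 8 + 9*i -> [8, 17, 26, 35, 44]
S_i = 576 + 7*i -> [576, 583, 590, 597, 604]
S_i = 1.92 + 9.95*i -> [1.92, 11.87, 21.82, 31.77, 41.72]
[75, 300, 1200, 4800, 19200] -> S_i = 75*4^i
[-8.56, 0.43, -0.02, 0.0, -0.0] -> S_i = -8.56*(-0.05)^i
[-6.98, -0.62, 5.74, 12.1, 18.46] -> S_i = -6.98 + 6.36*i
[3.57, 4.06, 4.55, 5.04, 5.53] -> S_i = 3.57 + 0.49*i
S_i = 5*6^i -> [5, 30, 180, 1080, 6480]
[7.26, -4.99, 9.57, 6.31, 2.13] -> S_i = Random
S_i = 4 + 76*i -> [4, 80, 156, 232, 308]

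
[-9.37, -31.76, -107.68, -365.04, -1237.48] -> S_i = -9.37*3.39^i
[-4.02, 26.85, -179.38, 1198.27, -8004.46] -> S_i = -4.02*(-6.68)^i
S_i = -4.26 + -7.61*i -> [-4.26, -11.87, -19.48, -27.09, -34.7]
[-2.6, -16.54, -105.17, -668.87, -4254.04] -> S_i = -2.60*6.36^i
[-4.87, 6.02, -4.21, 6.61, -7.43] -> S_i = Random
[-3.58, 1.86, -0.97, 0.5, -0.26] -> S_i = -3.58*(-0.52)^i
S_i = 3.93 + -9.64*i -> [3.93, -5.71, -15.35, -24.99, -34.63]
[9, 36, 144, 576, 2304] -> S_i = 9*4^i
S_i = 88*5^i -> [88, 440, 2200, 11000, 55000]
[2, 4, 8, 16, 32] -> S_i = 2*2^i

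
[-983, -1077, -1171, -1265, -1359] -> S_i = -983 + -94*i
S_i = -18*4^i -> [-18, -72, -288, -1152, -4608]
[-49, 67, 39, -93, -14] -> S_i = Random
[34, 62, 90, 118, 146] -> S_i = 34 + 28*i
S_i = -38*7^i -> [-38, -266, -1862, -13034, -91238]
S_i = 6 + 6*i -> [6, 12, 18, 24, 30]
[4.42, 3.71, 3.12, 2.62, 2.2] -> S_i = 4.42*0.84^i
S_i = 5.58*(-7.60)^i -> [5.58, -42.41, 322.3, -2449.49, 18616.09]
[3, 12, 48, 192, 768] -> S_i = 3*4^i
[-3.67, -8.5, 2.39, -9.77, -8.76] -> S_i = Random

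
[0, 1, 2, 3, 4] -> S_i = 0 + 1*i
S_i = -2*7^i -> [-2, -14, -98, -686, -4802]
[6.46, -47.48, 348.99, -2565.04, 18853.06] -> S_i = 6.46*(-7.35)^i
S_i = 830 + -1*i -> [830, 829, 828, 827, 826]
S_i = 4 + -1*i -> [4, 3, 2, 1, 0]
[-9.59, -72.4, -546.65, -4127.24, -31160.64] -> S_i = -9.59*7.55^i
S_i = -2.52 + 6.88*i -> [-2.52, 4.36, 11.24, 18.12, 25.0]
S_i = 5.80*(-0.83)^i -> [5.8, -4.81, 4.0, -3.32, 2.75]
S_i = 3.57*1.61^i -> [3.57, 5.75, 9.25, 14.9, 23.99]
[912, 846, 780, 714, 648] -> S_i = 912 + -66*i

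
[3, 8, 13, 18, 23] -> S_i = 3 + 5*i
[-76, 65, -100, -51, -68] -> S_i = Random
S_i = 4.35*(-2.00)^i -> [4.35, -8.7, 17.4, -34.8, 69.6]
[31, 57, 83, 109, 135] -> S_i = 31 + 26*i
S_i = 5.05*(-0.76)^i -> [5.05, -3.84, 2.92, -2.22, 1.68]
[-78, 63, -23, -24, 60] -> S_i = Random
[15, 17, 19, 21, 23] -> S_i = 15 + 2*i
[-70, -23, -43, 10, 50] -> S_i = Random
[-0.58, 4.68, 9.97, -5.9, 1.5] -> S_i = Random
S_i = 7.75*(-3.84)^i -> [7.75, -29.76, 114.28, -438.83, 1685.1]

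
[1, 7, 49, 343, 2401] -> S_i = 1*7^i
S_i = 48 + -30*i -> [48, 18, -12, -42, -72]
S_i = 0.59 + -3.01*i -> [0.59, -2.42, -5.43, -8.44, -11.45]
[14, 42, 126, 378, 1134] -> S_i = 14*3^i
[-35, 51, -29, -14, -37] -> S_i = Random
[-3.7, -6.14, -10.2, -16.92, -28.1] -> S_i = -3.70*1.66^i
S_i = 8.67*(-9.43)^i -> [8.67, -81.76, 770.98, -7270.33, 68559.22]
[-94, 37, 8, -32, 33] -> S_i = Random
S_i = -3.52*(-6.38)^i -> [-3.52, 22.46, -143.28, 914.12, -5832.11]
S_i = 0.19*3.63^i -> [0.19, 0.69, 2.5, 9.09, 32.99]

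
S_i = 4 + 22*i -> [4, 26, 48, 70, 92]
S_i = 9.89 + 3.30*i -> [9.89, 13.19, 16.49, 19.79, 23.09]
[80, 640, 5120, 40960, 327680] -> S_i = 80*8^i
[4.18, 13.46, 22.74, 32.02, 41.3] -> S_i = 4.18 + 9.28*i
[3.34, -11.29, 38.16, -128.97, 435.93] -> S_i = 3.34*(-3.38)^i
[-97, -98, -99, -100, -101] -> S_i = -97 + -1*i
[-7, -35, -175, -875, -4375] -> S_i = -7*5^i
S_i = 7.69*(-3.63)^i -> [7.69, -27.91, 101.33, -367.83, 1335.22]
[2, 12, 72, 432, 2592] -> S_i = 2*6^i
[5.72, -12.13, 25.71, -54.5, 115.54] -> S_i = 5.72*(-2.12)^i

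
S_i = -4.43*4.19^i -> [-4.43, -18.56, -77.77, -325.87, -1365.4]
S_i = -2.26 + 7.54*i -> [-2.26, 5.28, 12.82, 20.36, 27.9]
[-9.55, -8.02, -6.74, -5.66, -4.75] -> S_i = -9.55*0.84^i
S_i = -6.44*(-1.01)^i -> [-6.44, 6.5, -6.57, 6.64, -6.7]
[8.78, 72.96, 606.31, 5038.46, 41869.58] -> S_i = 8.78*8.31^i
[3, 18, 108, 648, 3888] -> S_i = 3*6^i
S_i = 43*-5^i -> [43, -215, 1075, -5375, 26875]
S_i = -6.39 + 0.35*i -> [-6.39, -6.04, -5.69, -5.34, -4.99]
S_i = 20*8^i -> [20, 160, 1280, 10240, 81920]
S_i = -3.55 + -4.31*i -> [-3.55, -7.86, -12.17, -16.48, -20.79]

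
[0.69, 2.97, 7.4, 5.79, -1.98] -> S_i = Random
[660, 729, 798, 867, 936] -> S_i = 660 + 69*i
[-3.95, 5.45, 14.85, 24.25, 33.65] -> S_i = -3.95 + 9.40*i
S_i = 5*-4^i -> [5, -20, 80, -320, 1280]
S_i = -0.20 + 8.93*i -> [-0.2, 8.73, 17.66, 26.59, 35.52]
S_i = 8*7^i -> [8, 56, 392, 2744, 19208]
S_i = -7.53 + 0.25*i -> [-7.53, -7.28, -7.03, -6.78, -6.53]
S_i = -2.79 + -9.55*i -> [-2.79, -12.34, -21.89, -31.44, -40.99]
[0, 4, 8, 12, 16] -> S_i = 0 + 4*i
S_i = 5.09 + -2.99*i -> [5.09, 2.1, -0.89, -3.88, -6.87]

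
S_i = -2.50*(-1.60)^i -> [-2.5, 4.0, -6.4, 10.24, -16.38]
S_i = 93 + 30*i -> [93, 123, 153, 183, 213]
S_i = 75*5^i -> [75, 375, 1875, 9375, 46875]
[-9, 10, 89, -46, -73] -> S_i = Random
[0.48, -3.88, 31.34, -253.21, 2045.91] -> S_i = 0.48*(-8.08)^i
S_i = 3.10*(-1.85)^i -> [3.1, -5.74, 10.61, -19.63, 36.31]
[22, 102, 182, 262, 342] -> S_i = 22 + 80*i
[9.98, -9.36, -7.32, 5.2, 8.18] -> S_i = Random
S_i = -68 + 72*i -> [-68, 4, 76, 148, 220]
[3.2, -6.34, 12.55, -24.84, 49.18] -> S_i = 3.20*(-1.98)^i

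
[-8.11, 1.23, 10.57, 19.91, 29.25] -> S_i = -8.11 + 9.34*i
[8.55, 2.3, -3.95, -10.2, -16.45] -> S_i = 8.55 + -6.25*i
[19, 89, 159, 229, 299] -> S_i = 19 + 70*i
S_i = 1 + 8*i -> [1, 9, 17, 25, 33]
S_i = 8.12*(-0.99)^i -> [8.12, -8.04, 7.96, -7.88, 7.8]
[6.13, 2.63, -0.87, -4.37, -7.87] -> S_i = 6.13 + -3.50*i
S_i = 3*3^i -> [3, 9, 27, 81, 243]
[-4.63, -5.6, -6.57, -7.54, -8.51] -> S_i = -4.63 + -0.97*i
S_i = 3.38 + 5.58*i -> [3.38, 8.96, 14.54, 20.12, 25.7]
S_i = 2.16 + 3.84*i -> [2.16, 6.0, 9.84, 13.68, 17.52]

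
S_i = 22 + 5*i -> [22, 27, 32, 37, 42]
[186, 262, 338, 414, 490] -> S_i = 186 + 76*i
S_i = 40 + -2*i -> [40, 38, 36, 34, 32]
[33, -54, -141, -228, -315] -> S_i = 33 + -87*i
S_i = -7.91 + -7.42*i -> [-7.91, -15.33, -22.75, -30.17, -37.59]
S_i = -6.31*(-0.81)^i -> [-6.31, 5.11, -4.14, 3.35, -2.72]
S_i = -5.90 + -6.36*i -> [-5.9, -12.26, -18.62, -24.98, -31.34]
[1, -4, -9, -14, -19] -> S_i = 1 + -5*i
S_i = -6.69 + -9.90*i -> [-6.69, -16.59, -26.49, -36.39, -46.29]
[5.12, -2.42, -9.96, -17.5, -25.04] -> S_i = 5.12 + -7.54*i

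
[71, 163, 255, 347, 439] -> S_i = 71 + 92*i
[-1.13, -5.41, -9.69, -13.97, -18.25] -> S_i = -1.13 + -4.28*i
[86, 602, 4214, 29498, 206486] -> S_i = 86*7^i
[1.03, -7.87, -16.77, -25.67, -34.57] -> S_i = 1.03 + -8.90*i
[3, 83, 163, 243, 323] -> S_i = 3 + 80*i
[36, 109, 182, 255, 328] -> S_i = 36 + 73*i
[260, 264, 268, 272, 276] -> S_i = 260 + 4*i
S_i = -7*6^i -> [-7, -42, -252, -1512, -9072]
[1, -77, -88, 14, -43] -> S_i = Random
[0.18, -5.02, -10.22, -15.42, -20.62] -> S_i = 0.18 + -5.20*i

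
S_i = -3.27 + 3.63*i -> [-3.27, 0.36, 3.99, 7.62, 11.25]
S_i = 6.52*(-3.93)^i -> [6.52, -25.62, 100.7, -395.75, 1555.31]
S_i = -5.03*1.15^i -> [-5.03, -5.78, -6.65, -7.65, -8.8]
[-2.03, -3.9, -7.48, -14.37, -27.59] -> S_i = -2.03*1.92^i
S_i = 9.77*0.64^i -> [9.77, 6.25, 4.0, 2.56, 1.64]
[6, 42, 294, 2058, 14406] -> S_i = 6*7^i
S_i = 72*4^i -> [72, 288, 1152, 4608, 18432]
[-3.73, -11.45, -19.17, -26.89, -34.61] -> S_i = -3.73 + -7.72*i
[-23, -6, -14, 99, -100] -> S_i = Random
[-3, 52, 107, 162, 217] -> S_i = -3 + 55*i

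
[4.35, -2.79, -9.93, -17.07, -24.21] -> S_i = 4.35 + -7.14*i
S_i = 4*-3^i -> [4, -12, 36, -108, 324]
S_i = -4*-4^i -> [-4, 16, -64, 256, -1024]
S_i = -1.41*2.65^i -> [-1.41, -3.74, -9.9, -26.24, -69.53]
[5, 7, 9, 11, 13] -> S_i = 5 + 2*i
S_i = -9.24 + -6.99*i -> [-9.24, -16.23, -23.22, -30.21, -37.2]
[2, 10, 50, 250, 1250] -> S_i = 2*5^i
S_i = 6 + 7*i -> [6, 13, 20, 27, 34]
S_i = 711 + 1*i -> [711, 712, 713, 714, 715]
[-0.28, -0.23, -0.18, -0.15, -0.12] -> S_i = -0.28*0.81^i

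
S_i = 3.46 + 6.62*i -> [3.46, 10.08, 16.7, 23.32, 29.94]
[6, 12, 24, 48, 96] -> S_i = 6*2^i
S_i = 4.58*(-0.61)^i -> [4.58, -2.79, 1.7, -1.04, 0.63]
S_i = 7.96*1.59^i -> [7.96, 12.66, 20.12, 32.0, 50.87]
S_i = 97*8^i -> [97, 776, 6208, 49664, 397312]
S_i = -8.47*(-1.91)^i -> [-8.47, 16.18, -30.9, 59.02, -112.72]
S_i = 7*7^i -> [7, 49, 343, 2401, 16807]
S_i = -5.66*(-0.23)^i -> [-5.66, 1.3, -0.3, 0.07, -0.02]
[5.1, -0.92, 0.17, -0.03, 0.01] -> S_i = 5.10*(-0.18)^i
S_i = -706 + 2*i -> [-706, -704, -702, -700, -698]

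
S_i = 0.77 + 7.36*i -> [0.77, 8.13, 15.49, 22.85, 30.21]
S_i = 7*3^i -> [7, 21, 63, 189, 567]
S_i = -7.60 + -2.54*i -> [-7.6, -10.14, -12.68, -15.22, -17.76]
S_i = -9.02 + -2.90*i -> [-9.02, -11.92, -14.82, -17.72, -20.62]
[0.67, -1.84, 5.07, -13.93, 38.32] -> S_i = 0.67*(-2.75)^i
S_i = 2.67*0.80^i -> [2.67, 2.14, 1.71, 1.37, 1.09]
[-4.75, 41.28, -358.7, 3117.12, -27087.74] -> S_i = -4.75*(-8.69)^i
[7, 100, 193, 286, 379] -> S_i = 7 + 93*i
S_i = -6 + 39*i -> [-6, 33, 72, 111, 150]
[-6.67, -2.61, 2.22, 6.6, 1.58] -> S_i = Random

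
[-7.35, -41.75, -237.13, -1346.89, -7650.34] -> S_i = -7.35*5.68^i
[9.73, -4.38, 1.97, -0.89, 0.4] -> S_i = 9.73*(-0.45)^i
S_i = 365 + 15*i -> [365, 380, 395, 410, 425]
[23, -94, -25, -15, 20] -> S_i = Random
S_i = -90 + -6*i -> [-90, -96, -102, -108, -114]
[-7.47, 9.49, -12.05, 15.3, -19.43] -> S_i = -7.47*(-1.27)^i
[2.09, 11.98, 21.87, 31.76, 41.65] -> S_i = 2.09 + 9.89*i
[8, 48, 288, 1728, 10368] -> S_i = 8*6^i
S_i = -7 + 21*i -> [-7, 14, 35, 56, 77]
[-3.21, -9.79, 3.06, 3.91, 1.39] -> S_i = Random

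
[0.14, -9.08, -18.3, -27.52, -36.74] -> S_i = 0.14 + -9.22*i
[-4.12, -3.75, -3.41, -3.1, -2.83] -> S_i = -4.12*0.91^i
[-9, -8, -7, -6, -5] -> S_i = -9 + 1*i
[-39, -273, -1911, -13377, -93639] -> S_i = -39*7^i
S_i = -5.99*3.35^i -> [-5.99, -20.07, -67.22, -225.2, -754.41]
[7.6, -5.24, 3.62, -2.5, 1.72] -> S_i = 7.60*(-0.69)^i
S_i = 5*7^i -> [5, 35, 245, 1715, 12005]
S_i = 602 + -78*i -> [602, 524, 446, 368, 290]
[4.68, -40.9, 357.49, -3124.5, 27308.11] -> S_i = 4.68*(-8.74)^i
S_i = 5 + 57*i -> [5, 62, 119, 176, 233]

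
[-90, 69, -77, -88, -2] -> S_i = Random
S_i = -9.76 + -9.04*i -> [-9.76, -18.8, -27.84, -36.88, -45.92]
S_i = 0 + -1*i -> [0, -1, -2, -3, -4]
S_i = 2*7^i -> [2, 14, 98, 686, 4802]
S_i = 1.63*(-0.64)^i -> [1.63, -1.04, 0.67, -0.43, 0.27]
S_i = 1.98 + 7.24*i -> [1.98, 9.22, 16.46, 23.7, 30.94]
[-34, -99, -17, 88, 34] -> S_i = Random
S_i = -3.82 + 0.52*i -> [-3.82, -3.3, -2.78, -2.26, -1.74]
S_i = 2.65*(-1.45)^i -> [2.65, -3.84, 5.57, -8.08, 11.71]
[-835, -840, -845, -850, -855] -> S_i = -835 + -5*i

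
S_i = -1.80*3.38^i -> [-1.8, -6.08, -20.56, -69.51, -234.93]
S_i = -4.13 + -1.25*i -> [-4.13, -5.38, -6.63, -7.88, -9.13]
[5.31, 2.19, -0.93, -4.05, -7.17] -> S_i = 5.31 + -3.12*i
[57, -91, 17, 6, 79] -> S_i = Random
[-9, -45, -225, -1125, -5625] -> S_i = -9*5^i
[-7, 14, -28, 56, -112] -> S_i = -7*-2^i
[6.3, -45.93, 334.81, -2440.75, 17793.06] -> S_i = 6.30*(-7.29)^i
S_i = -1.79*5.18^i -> [-1.79, -9.27, -48.03, -248.8, -1288.76]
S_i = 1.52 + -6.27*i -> [1.52, -4.75, -11.02, -17.29, -23.56]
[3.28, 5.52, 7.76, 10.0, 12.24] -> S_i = 3.28 + 2.24*i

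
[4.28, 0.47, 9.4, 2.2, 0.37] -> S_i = Random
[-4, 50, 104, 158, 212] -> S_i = -4 + 54*i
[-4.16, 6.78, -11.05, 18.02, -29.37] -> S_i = -4.16*(-1.63)^i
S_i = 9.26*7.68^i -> [9.26, 71.12, 546.18, 4194.64, 32214.83]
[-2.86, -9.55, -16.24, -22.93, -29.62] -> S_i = -2.86 + -6.69*i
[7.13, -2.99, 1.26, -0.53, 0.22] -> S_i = 7.13*(-0.42)^i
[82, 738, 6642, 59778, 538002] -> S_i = 82*9^i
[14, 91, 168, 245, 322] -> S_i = 14 + 77*i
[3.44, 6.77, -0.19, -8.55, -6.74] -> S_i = Random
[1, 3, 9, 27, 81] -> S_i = 1*3^i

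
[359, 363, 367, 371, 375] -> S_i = 359 + 4*i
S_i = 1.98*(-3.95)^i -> [1.98, -7.82, 30.89, -122.03, 482.01]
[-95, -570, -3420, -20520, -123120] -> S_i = -95*6^i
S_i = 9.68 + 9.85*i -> [9.68, 19.53, 29.38, 39.23, 49.08]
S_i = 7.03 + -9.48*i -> [7.03, -2.45, -11.93, -21.41, -30.89]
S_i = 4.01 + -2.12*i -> [4.01, 1.89, -0.23, -2.35, -4.47]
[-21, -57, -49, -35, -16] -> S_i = Random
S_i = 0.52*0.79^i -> [0.52, 0.41, 0.32, 0.26, 0.2]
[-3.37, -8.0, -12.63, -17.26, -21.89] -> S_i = -3.37 + -4.63*i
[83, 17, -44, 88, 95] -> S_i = Random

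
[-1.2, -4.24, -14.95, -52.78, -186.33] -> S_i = -1.20*3.53^i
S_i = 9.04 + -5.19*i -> [9.04, 3.85, -1.34, -6.53, -11.72]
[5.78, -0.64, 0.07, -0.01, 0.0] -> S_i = 5.78*(-0.11)^i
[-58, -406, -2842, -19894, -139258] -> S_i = -58*7^i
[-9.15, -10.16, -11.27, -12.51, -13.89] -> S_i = -9.15*1.11^i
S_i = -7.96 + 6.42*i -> [-7.96, -1.54, 4.88, 11.3, 17.72]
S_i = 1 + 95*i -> [1, 96, 191, 286, 381]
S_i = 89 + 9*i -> [89, 98, 107, 116, 125]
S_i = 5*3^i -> [5, 15, 45, 135, 405]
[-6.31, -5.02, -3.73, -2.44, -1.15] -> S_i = -6.31 + 1.29*i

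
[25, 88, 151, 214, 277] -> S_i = 25 + 63*i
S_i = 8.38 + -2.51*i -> [8.38, 5.87, 3.36, 0.85, -1.66]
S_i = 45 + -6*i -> [45, 39, 33, 27, 21]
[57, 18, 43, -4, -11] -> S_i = Random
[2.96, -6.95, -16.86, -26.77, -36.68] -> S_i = 2.96 + -9.91*i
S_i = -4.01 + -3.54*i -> [-4.01, -7.55, -11.09, -14.63, -18.17]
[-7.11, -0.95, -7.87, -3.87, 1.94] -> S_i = Random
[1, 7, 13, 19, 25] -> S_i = 1 + 6*i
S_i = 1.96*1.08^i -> [1.96, 2.12, 2.29, 2.47, 2.67]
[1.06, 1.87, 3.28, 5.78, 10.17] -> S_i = 1.06*1.76^i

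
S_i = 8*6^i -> [8, 48, 288, 1728, 10368]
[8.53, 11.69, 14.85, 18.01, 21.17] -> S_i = 8.53 + 3.16*i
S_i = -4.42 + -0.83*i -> [-4.42, -5.25, -6.08, -6.91, -7.74]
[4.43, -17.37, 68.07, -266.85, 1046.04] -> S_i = 4.43*(-3.92)^i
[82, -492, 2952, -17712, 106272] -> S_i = 82*-6^i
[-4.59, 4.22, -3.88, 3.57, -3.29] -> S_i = -4.59*(-0.92)^i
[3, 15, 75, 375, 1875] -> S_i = 3*5^i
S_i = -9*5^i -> [-9, -45, -225, -1125, -5625]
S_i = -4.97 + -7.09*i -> [-4.97, -12.06, -19.15, -26.24, -33.33]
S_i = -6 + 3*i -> [-6, -3, 0, 3, 6]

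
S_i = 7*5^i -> [7, 35, 175, 875, 4375]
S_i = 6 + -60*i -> [6, -54, -114, -174, -234]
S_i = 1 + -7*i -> [1, -6, -13, -20, -27]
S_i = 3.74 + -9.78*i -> [3.74, -6.04, -15.82, -25.6, -35.38]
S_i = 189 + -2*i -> [189, 187, 185, 183, 181]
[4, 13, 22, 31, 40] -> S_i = 4 + 9*i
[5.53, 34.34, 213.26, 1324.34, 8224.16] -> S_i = 5.53*6.21^i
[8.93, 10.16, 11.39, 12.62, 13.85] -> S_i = 8.93 + 1.23*i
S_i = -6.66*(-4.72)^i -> [-6.66, 31.44, -148.37, 700.33, -3305.54]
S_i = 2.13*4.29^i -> [2.13, 9.14, 39.2, 168.17, 721.45]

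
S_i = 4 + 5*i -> [4, 9, 14, 19, 24]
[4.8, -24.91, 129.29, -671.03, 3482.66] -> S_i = 4.80*(-5.19)^i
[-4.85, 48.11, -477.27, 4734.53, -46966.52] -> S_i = -4.85*(-9.92)^i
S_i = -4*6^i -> [-4, -24, -144, -864, -5184]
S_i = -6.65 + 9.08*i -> [-6.65, 2.43, 11.51, 20.59, 29.67]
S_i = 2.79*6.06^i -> [2.79, 16.91, 102.46, 620.9, 3762.66]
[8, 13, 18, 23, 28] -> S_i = 8 + 5*i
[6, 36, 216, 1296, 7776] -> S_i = 6*6^i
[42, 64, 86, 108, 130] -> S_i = 42 + 22*i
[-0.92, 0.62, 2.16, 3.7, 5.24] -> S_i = -0.92 + 1.54*i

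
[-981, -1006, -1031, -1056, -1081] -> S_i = -981 + -25*i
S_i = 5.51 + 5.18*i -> [5.51, 10.69, 15.87, 21.05, 26.23]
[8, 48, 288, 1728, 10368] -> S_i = 8*6^i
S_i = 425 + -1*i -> [425, 424, 423, 422, 421]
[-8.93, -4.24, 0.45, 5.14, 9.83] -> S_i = -8.93 + 4.69*i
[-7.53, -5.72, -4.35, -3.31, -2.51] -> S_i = -7.53*0.76^i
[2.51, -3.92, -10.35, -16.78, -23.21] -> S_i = 2.51 + -6.43*i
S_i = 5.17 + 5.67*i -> [5.17, 10.84, 16.51, 22.18, 27.85]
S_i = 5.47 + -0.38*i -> [5.47, 5.09, 4.71, 4.33, 3.95]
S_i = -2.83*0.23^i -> [-2.83, -0.65, -0.15, -0.03, -0.01]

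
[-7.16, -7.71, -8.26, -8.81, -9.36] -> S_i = -7.16 + -0.55*i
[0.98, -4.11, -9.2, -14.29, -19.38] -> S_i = 0.98 + -5.09*i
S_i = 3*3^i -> [3, 9, 27, 81, 243]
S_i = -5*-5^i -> [-5, 25, -125, 625, -3125]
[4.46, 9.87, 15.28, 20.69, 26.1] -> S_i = 4.46 + 5.41*i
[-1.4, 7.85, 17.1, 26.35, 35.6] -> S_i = -1.40 + 9.25*i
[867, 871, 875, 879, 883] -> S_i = 867 + 4*i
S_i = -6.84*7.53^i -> [-6.84, -51.51, -387.83, -2920.39, -21990.55]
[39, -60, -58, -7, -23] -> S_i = Random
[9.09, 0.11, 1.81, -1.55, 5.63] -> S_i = Random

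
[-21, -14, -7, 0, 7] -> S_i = -21 + 7*i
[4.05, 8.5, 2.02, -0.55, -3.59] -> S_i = Random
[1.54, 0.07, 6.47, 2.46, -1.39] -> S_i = Random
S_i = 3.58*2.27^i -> [3.58, 8.13, 18.45, 41.88, 95.06]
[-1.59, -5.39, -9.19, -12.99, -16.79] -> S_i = -1.59 + -3.80*i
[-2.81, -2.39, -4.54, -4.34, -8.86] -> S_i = Random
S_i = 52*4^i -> [52, 208, 832, 3328, 13312]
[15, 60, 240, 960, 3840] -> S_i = 15*4^i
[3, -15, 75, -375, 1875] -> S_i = 3*-5^i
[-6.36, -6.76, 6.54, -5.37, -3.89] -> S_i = Random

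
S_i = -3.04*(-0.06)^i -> [-3.04, 0.18, -0.01, 0.0, -0.0]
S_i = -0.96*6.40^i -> [-0.96, -6.14, -39.32, -251.66, -1610.61]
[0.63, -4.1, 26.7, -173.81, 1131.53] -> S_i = 0.63*(-6.51)^i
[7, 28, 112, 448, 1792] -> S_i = 7*4^i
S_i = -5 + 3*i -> [-5, -2, 1, 4, 7]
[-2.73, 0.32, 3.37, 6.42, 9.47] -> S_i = -2.73 + 3.05*i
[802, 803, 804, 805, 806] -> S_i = 802 + 1*i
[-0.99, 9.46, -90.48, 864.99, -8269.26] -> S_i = -0.99*(-9.56)^i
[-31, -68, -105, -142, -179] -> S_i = -31 + -37*i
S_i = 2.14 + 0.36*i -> [2.14, 2.5, 2.86, 3.22, 3.58]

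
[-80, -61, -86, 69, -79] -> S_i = Random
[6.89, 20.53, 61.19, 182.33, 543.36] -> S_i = 6.89*2.98^i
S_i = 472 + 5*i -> [472, 477, 482, 487, 492]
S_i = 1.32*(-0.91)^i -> [1.32, -1.2, 1.09, -0.99, 0.91]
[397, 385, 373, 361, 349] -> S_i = 397 + -12*i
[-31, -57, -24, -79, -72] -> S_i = Random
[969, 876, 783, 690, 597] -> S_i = 969 + -93*i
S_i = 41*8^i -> [41, 328, 2624, 20992, 167936]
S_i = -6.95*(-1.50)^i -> [-6.95, 10.42, -15.64, 23.46, -35.18]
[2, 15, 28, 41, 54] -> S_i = 2 + 13*i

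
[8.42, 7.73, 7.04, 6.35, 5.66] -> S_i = 8.42 + -0.69*i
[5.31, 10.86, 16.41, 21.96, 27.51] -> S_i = 5.31 + 5.55*i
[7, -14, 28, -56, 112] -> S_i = 7*-2^i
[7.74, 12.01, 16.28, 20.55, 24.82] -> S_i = 7.74 + 4.27*i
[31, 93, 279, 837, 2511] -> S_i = 31*3^i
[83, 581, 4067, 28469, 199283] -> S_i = 83*7^i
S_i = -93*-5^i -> [-93, 465, -2325, 11625, -58125]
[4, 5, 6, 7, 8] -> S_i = 4 + 1*i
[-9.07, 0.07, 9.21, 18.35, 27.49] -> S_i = -9.07 + 9.14*i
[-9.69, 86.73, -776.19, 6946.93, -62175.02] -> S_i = -9.69*(-8.95)^i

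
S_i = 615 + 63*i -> [615, 678, 741, 804, 867]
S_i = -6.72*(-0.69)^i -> [-6.72, 4.64, -3.2, 2.21, -1.52]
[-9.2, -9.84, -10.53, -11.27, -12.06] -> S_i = -9.20*1.07^i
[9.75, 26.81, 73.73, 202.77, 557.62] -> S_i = 9.75*2.75^i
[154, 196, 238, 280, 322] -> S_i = 154 + 42*i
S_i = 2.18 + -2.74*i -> [2.18, -0.56, -3.3, -6.04, -8.78]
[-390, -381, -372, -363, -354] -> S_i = -390 + 9*i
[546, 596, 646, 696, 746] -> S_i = 546 + 50*i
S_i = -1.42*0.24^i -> [-1.42, -0.34, -0.08, -0.02, -0.0]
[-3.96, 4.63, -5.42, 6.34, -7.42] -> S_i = -3.96*(-1.17)^i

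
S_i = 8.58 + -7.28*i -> [8.58, 1.3, -5.98, -13.26, -20.54]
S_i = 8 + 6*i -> [8, 14, 20, 26, 32]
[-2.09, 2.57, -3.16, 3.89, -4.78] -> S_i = -2.09*(-1.23)^i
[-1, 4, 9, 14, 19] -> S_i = -1 + 5*i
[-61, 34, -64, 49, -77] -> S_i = Random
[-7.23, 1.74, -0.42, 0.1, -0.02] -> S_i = -7.23*(-0.24)^i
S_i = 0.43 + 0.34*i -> [0.43, 0.77, 1.11, 1.45, 1.79]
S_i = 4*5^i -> [4, 20, 100, 500, 2500]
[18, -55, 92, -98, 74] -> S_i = Random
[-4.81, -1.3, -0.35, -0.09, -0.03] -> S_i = -4.81*0.27^i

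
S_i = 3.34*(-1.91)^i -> [3.34, -6.38, 12.18, -23.27, 44.45]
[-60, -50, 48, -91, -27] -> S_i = Random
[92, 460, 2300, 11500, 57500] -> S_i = 92*5^i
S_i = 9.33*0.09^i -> [9.33, 0.84, 0.08, 0.01, 0.0]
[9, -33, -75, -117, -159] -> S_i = 9 + -42*i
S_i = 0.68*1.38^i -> [0.68, 0.94, 1.29, 1.79, 2.47]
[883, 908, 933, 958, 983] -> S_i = 883 + 25*i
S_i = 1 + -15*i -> [1, -14, -29, -44, -59]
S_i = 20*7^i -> [20, 140, 980, 6860, 48020]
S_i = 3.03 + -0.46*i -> [3.03, 2.57, 2.11, 1.65, 1.19]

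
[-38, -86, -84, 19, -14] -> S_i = Random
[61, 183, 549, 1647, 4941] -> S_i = 61*3^i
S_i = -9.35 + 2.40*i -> [-9.35, -6.95, -4.55, -2.15, 0.25]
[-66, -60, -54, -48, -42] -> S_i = -66 + 6*i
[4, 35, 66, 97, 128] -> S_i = 4 + 31*i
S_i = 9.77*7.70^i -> [9.77, 75.23, 579.26, 4460.33, 34344.52]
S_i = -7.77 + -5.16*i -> [-7.77, -12.93, -18.09, -23.25, -28.41]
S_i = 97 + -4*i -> [97, 93, 89, 85, 81]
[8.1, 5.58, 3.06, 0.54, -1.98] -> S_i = 8.10 + -2.52*i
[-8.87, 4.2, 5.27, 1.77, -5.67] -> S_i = Random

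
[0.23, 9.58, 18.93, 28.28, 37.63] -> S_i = 0.23 + 9.35*i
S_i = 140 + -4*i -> [140, 136, 132, 128, 124]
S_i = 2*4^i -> [2, 8, 32, 128, 512]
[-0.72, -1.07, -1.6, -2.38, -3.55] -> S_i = -0.72*1.49^i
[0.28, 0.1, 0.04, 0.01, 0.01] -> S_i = 0.28*0.37^i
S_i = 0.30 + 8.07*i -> [0.3, 8.37, 16.44, 24.51, 32.58]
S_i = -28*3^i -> [-28, -84, -252, -756, -2268]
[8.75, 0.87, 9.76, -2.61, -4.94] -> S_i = Random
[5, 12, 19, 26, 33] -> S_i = 5 + 7*i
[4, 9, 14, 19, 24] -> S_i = 4 + 5*i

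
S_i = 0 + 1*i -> [0, 1, 2, 3, 4]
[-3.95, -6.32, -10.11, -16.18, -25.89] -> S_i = -3.95*1.60^i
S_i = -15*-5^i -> [-15, 75, -375, 1875, -9375]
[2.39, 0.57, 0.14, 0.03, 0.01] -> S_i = 2.39*0.24^i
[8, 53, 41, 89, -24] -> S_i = Random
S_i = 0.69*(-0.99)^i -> [0.69, -0.68, 0.68, -0.67, 0.66]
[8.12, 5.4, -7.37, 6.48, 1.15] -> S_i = Random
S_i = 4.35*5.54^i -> [4.35, 24.1, 133.51, 739.64, 4097.59]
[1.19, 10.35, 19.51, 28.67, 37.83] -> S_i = 1.19 + 9.16*i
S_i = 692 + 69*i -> [692, 761, 830, 899, 968]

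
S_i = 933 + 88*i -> [933, 1021, 1109, 1197, 1285]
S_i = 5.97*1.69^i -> [5.97, 10.09, 17.05, 28.82, 48.7]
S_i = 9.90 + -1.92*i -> [9.9, 7.98, 6.06, 4.14, 2.22]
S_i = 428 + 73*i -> [428, 501, 574, 647, 720]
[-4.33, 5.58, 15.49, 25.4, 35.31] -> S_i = -4.33 + 9.91*i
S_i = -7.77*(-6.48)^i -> [-7.77, 50.35, -326.27, 2114.2, -13700.01]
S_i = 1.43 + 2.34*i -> [1.43, 3.77, 6.11, 8.45, 10.79]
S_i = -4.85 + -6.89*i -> [-4.85, -11.74, -18.63, -25.52, -32.41]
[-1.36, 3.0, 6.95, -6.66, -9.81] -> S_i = Random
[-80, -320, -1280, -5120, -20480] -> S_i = -80*4^i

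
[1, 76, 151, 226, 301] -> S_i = 1 + 75*i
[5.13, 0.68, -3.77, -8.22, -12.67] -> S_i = 5.13 + -4.45*i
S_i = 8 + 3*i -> [8, 11, 14, 17, 20]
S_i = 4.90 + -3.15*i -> [4.9, 1.75, -1.4, -4.55, -7.7]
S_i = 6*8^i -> [6, 48, 384, 3072, 24576]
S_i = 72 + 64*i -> [72, 136, 200, 264, 328]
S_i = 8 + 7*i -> [8, 15, 22, 29, 36]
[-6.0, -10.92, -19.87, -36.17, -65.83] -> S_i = -6.00*1.82^i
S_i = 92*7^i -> [92, 644, 4508, 31556, 220892]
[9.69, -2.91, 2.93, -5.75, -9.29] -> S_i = Random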